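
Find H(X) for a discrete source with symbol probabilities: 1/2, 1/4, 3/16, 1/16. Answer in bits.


H = -sum(p_i * log2(p_i)). Terms: -(1/2)*log2(1/2) = 0.500000; -(1/4)*log2(1/4) = 0.500000; -(3/16)*log2(3/16) = 0.452820; -(1/16)*log2(1/16) = 0.250000. H = 0.500000 + 0.500000 + 0.452820 + 0.250000 = 1.7028

1.7028 bits


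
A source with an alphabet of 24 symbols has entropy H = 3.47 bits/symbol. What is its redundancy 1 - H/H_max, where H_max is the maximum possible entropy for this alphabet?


H_max = log2(K) = log2(24) = 4.585 bits/symbol. Redundancy = 1 - H/H_max = 1 - 3.47/4.585 = 1 - 0.7568 = 0.2432

0.2432


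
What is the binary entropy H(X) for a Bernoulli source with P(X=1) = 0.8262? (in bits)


H = -p*log2(p) - (1-p)*log2(1-p). -0.8262*log2(0.8262) = 0.227566; -0.1738*log2(0.1738) = 0.438758. H = 0.227566 + 0.438758 = 0.6663

0.6663 bits


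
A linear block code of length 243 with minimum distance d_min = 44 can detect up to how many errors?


Detection capability = d_min - 1 = 44 - 1 = 43

43 errors


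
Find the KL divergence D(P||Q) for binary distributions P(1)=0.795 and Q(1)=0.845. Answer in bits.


KL = p*log2(p/q) + (1-p)*log2((1-p)/(1-q)) = 0.795*log2(0.795/0.845) + 0.205*log2(0.205/0.155) = 0.0127

0.0127 bits


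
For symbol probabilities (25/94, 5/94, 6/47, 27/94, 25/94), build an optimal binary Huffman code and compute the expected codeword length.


Huffman construction (repeatedly merge the two least-probable nodes; each merge adds 1 bit to every symbol beneath it): 5/94 + 6/47 = 17/94; 17/94 + 25/94 = 21/47; 25/94 + 27/94 = 26/47; 21/47 + 26/47 = 1. Resulting codeword lengths (in the order the probabilities were given): (2, 3, 3, 2, 2). L_avg = sum(p_i * l_i) = 25/94*2 + 5/94*3 + 6/47*3 + 27/94*2 + 25/94*2 = 205/94 = 2.1809

2.1809 bits


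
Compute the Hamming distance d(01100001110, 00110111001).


Count differing positions: . ^ . ^ . ^ ^ . ^ ^ ^ = 7 differences

7


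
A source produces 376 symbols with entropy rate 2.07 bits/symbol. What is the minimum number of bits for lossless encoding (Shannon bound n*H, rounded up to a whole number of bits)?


Minimum bits >= n * H = 376 * 2.07 = 778.32, rounded up to a whole number of bits = 779

779 bits


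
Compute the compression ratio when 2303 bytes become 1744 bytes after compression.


Ratio = original / compressed = 2303 / 1744 = 1.3205

1.3205


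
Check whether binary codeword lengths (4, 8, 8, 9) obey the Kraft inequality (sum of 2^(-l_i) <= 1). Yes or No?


Kraft sum = sum(2^(-l_i)) = 0.0723, need <= 1. Result: satisfied (a binary prefix-free code with these lengths exists)

Yes


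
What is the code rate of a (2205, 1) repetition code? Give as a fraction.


Rate = k/n = 1/2205

1/2205


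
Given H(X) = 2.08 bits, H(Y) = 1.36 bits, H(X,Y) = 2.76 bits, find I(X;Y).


I(X;Y) = H(X) + H(Y) - H(X,Y) = 2.08 + 1.36 - 2.76 = 0.68

0.68 bits


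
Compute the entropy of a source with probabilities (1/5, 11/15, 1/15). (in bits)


H = -sum(p_i * log2(p_i)). Terms: -(1/5)*log2(1/5) = 0.464386; -(11/15)*log2(11/15) = 0.328137; -(1/15)*log2(1/15) = 0.260459. H = 0.464386 + 0.328137 + 0.260459 = 1.053

1.053 bits


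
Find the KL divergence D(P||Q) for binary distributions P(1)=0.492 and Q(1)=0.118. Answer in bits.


KL = p*log2(p/q) + (1-p)*log2((1-p)/(1-q)) = 0.492*log2(0.492/0.118) + 0.508*log2(0.508/0.882) = 0.6091

0.6091 bits


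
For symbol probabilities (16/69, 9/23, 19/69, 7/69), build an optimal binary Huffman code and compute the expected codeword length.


Huffman construction (repeatedly merge the two least-probable nodes; each merge adds 1 bit to every symbol beneath it): 7/69 + 16/69 = 1/3; 19/69 + 1/3 = 14/23; 9/23 + 14/23 = 1. Resulting codeword lengths (in the order the probabilities were given): (3, 1, 2, 3). L_avg = sum(p_i * l_i) = 16/69*3 + 9/23*1 + 19/69*2 + 7/69*3 = 134/69 = 1.942

1.942 bits


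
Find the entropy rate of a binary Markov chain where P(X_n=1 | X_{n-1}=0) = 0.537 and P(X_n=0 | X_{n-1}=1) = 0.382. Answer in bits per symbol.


Stationary distribution: pi_0 = p10/(p01+p10) = 0.4157, pi_1 = 0.5843. Entropy rate H' = pi_0*H(p01) + pi_1*H(p10) = 0.4157*0.996 + 0.5843*0.9594 = 0.9747

0.9747 bits/symbol


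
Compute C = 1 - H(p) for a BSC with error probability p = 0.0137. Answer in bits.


H(p) = -p*log2(p) - (1-p)*log2(1-p) = -0.0137*log2(0.0137) - 0.9863*log2(0.9863) = 0.084799 + 0.019629 = 0.1044. C = 1 - H(p) = 1 - 0.1044 = 0.8956

0.8956 bits


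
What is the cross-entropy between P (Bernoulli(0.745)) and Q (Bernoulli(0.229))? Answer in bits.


H(P,Q) = -p*log2(q) - (1-p)*log2(1-q). -0.745*log2(0.229) = 1.584302; -0.255*log2(0.771) = 0.095675. H(P,Q) = 1.584302 + 0.095675 = 1.68

1.68 bits


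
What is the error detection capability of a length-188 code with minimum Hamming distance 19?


Detection capability = d_min - 1 = 19 - 1 = 18

18 errors


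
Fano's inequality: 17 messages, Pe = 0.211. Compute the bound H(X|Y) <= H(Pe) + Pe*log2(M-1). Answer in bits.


H(Pe) = -Pe*log2(Pe) - (1-Pe)*log2(1-Pe) = -0.211*log2(0.211) - 0.789*log2(0.789) = 0.473629 + 0.269761 = 0.7434. Pe*log2(M-1) = 0.211*log2(16) = 0.844000. Bound = H(Pe) + Pe*log2(M-1) = 0.473629 + 0.269761 + 0.844000 = 1.5874

1.5874 bits


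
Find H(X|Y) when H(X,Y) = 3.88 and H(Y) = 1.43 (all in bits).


H(X|Y) = H(X,Y) - H(Y) = 3.88 - 1.43 = 2.45

2.45 bits


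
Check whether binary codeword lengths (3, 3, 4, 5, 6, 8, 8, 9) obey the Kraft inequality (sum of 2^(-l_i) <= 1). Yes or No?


Kraft sum = sum(2^(-l_i)) = 0.3691, need <= 1. Result: satisfied (a binary prefix-free code with these lengths exists)

Yes


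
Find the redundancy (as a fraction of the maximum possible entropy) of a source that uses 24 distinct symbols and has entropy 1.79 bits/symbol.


H_max = log2(K) = log2(24) = 4.585 bits/symbol. Redundancy = 1 - H/H_max = 1 - 1.79/4.585 = 1 - 0.3904 = 0.6096

0.6096


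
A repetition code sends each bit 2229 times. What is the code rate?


Rate = k/n = 1/2229

1/2229


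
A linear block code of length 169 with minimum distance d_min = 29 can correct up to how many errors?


Correction capability = floor((d-1)/2) = floor((29-1)/2) = 14

14 errors


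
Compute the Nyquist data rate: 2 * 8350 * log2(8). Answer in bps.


Rate = 2 * B * log2(M) = 2 * 8350 * 3.0 = 50100.0

50100.0 bps


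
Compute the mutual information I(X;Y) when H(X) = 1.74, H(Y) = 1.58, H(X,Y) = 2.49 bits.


I(X;Y) = H(X) + H(Y) - H(X,Y) = 1.74 + 1.58 - 2.49 = 0.83

0.83 bits


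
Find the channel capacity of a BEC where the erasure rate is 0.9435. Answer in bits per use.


C = 1 - epsilon = 1 - 0.9435 = 0.0565

0.0565 bits


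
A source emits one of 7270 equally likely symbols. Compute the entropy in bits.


H = log2(n) = log2(7270) = 12.8277

12.8277 bits


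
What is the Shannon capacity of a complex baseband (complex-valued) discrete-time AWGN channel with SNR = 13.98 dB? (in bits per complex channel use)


SNR_linear = 10^(13.98/10) = 25.0035; C = log2(1 + SNR_linear) = log2(1 + 25.0035) = 4.7006

4.7006 bits/channel use


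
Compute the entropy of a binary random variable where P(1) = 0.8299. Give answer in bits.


H = -p*log2(p) - (1-p)*log2(1-p). -0.8299*log2(0.8299) = 0.223235; -0.1701*log2(0.1701) = 0.434698. H = 0.223235 + 0.434698 = 0.6579

0.6579 bits


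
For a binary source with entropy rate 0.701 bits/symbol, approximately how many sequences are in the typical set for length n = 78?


log2|A_typical| = nH = 78 * 0.701 = 54.678, so |A_typical| ~ 2^54.678 = 2.882e+16

2.882e+16


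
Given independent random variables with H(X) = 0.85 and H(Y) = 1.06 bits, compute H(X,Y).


For independent variables, H(X,Y) = H(X) + H(Y) = 0.85 + 1.06 = 1.91

1.91 bits


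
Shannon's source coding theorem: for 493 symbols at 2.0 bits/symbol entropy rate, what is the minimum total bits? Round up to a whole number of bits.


Minimum bits >= n * H = 493 * 2.0 = 986.0, rounded up to a whole number of bits = 986

986 bits


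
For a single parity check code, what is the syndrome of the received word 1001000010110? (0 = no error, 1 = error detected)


Syndrome = XOR of all bits = 1 XOR 0 XOR 0 XOR 1 XOR 0 XOR 0 XOR 0 XOR 0 XOR 1 XOR 0 XOR 1 XOR 1 XOR 0 = 1

1


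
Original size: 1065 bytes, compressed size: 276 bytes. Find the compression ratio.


Ratio = original / compressed = 1065 / 276 = 3.8587

3.8587


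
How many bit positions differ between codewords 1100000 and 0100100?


Count differing positions: ^ . . . ^ . . = 2 differences

2


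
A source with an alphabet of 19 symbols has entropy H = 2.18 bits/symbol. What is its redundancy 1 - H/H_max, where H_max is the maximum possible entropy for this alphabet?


H_max = log2(K) = log2(19) = 4.2479 bits/symbol. Redundancy = 1 - H/H_max = 1 - 2.18/4.2479 = 1 - 0.5132 = 0.4868

0.4868


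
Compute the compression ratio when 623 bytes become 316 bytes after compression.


Ratio = original / compressed = 623 / 316 = 1.9715

1.9715


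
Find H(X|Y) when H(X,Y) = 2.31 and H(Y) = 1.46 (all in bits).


H(X|Y) = H(X,Y) - H(Y) = 2.31 - 1.46 = 0.85

0.85 bits


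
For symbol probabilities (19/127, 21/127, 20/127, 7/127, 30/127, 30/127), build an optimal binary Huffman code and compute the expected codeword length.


Huffman construction (repeatedly merge the two least-probable nodes; each merge adds 1 bit to every symbol beneath it): 7/127 + 19/127 = 26/127; 20/127 + 21/127 = 41/127; 26/127 + 30/127 = 56/127; 30/127 + 41/127 = 71/127; 56/127 + 71/127 = 1. Resulting codeword lengths (in the order the probabilities were given): (3, 3, 3, 3, 2, 2). L_avg = sum(p_i * l_i) = 19/127*3 + 21/127*3 + 20/127*3 + 7/127*3 + 30/127*2 + 30/127*2 = 321/127 = 2.5276

2.5276 bits


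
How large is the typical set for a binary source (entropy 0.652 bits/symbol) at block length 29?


log2|A_typical| = nH = 29 * 0.652 = 18.908, so |A_typical| ~ 2^18.908 = 4.919e+05

4.919e+05


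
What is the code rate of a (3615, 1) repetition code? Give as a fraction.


Rate = k/n = 1/3615

1/3615


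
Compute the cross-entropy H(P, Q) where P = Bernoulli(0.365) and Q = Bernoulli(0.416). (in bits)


H(P,Q) = -p*log2(q) - (1-p)*log2(1-q). -0.365*log2(0.416) = 0.461851; -0.635*log2(0.584) = 0.492734. H(P,Q) = 0.461851 + 0.492734 = 0.9546

0.9546 bits


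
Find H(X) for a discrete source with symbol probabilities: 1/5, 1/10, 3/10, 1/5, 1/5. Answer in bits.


H = -sum(p_i * log2(p_i)). Terms: -(1/5)*log2(1/5) = 0.464386; -(1/10)*log2(1/10) = 0.332193; -(3/10)*log2(3/10) = 0.521090; -(1/5)*log2(1/5) = 0.464386; -(1/5)*log2(1/5) = 0.464386. H = 0.464386 + 0.332193 + 0.521090 + 0.464386 + 0.464386 = 2.2464

2.2464 bits


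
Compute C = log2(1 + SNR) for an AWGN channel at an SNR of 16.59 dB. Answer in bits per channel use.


SNR_linear = 10^(16.59/10) = 45.6037; C = log2(1 + SNR_linear) = log2(1 + 45.6037) = 5.5424

5.5424 bits/channel use


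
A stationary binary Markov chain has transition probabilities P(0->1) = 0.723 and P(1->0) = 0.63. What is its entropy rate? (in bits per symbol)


Stationary distribution: pi_0 = p10/(p01+p10) = 0.4656, pi_1 = 0.5344. Entropy rate H' = pi_0*H(p01) + pi_1*H(p10) = 0.4656*0.8513 + 0.5344*0.9507 = 0.9044

0.9044 bits/symbol


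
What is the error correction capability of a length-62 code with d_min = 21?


Correction capability = floor((d-1)/2) = floor((21-1)/2) = 10

10 errors


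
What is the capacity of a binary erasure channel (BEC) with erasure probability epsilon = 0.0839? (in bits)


C = 1 - epsilon = 1 - 0.0839 = 0.9161

0.9161 bits


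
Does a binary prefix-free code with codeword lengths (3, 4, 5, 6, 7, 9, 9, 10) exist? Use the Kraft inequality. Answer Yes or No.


Kraft sum = sum(2^(-l_i)) = 0.2471, need <= 1. Result: satisfied (a binary prefix-free code with these lengths exists)

Yes


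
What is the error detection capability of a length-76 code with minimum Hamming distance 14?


Detection capability = d_min - 1 = 14 - 1 = 13

13 errors


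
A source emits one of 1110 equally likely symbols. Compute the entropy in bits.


H = log2(n) = log2(1110) = 10.1163

10.1163 bits


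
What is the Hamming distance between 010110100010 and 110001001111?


Count differing positions: ^ . . ^ ^ ^ ^ . ^ ^ . ^ = 8 differences

8


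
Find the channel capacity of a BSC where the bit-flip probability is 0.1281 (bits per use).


H(p) = -p*log2(p) - (1-p)*log2(1-p) = -0.1281*log2(0.1281) - 0.8719*log2(0.8719) = 0.379773 + 0.172432 = 0.5522. C = 1 - H(p) = 1 - 0.5522 = 0.4478

0.4478 bits


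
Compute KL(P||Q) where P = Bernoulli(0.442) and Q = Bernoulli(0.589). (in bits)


KL = p*log2(p/q) + (1-p)*log2((1-p)/(1-q)) = 0.442*log2(0.442/0.589) + 0.558*log2(0.558/0.411) = 0.0631

0.0631 bits


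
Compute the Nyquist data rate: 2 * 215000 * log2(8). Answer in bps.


Rate = 2 * B * log2(M) = 2 * 215000 * 3.0 = 1290000.0

1290000.0 bps


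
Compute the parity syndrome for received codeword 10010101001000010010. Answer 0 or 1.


Syndrome = XOR of all bits = 1 XOR 0 XOR 0 XOR 1 XOR 0 XOR 1 XOR 0 XOR 1 XOR 0 XOR 0 XOR 1 XOR 0 XOR 0 XOR 0 XOR 0 XOR 1 XOR 0 XOR 0 XOR 1 XOR 0 = 1

1


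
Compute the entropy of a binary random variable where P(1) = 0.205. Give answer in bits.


H = -p*log2(p) - (1-p)*log2(1-p). -0.205*log2(0.205) = 0.468692; -0.795*log2(0.795) = 0.263124. H = 0.468692 + 0.263124 = 0.7318

0.7318 bits


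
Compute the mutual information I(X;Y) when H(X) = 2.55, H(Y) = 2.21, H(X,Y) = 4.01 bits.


I(X;Y) = H(X) + H(Y) - H(X,Y) = 2.55 + 2.21 - 4.01 = 0.75

0.75 bits


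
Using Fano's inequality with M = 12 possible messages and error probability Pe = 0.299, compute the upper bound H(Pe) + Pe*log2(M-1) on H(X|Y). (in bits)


H(Pe) = -Pe*log2(Pe) - (1-Pe)*log2(1-Pe) = -0.299*log2(0.299) - 0.701*log2(0.701) = 0.520793 + 0.359272 = 0.8801. Pe*log2(M-1) = 0.299*log2(11) = 1.034370. Bound = H(Pe) + Pe*log2(M-1) = 0.520793 + 0.359272 + 1.034370 = 1.9144

1.9144 bits


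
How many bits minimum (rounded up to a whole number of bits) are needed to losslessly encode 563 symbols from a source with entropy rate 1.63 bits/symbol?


Minimum bits >= n * H = 563 * 1.63 = 917.69, rounded up to a whole number of bits = 918

918 bits


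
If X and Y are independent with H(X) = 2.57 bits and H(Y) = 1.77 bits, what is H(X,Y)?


For independent variables, H(X,Y) = H(X) + H(Y) = 2.57 + 1.77 = 4.34

4.34 bits


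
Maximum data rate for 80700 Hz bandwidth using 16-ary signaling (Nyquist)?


Rate = 2 * B * log2(M) = 2 * 80700 * 4.0 = 645600.0

645600.0 bps


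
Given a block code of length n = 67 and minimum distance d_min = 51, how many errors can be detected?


Detection capability = d_min - 1 = 51 - 1 = 50

50 errors


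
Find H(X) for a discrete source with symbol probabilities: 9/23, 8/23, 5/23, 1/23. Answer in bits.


H = -sum(p_i * log2(p_i)). Terms: -(9/23)*log2(9/23) = 0.529684; -(8/23)*log2(8/23) = 0.529935; -(5/23)*log2(5/23) = 0.478616; -(1/23)*log2(1/23) = 0.196677. H = 0.529684 + 0.529935 + 0.478616 + 0.196677 = 1.7349

1.7349 bits


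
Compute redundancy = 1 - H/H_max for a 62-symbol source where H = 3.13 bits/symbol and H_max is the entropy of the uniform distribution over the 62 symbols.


H_max = log2(K) = log2(62) = 5.9542 bits/symbol. Redundancy = 1 - H/H_max = 1 - 3.13/5.9542 = 1 - 0.5257 = 0.4743

0.4743


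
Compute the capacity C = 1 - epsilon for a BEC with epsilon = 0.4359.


C = 1 - epsilon = 1 - 0.4359 = 0.5641

0.5641 bits


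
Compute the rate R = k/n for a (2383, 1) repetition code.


Rate = k/n = 1/2383

1/2383


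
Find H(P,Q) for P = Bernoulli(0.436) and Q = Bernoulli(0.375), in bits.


H(P,Q) = -p*log2(q) - (1-p)*log2(1-q). -0.436*log2(0.375) = 0.616956; -0.564*log2(0.625) = 0.382433. H(P,Q) = 0.616956 + 0.382433 = 0.9994

0.9994 bits


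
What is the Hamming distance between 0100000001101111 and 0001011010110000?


Count differing positions: . ^ . ^ . ^ ^ . ^ ^ . ^ ^ ^ ^ ^ = 11 differences

11


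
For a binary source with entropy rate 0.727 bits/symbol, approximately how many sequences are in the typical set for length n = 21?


log2|A_typical| = nH = 21 * 0.727 = 15.267, so |A_typical| ~ 2^15.267 = 3.943e+04

3.943e+04


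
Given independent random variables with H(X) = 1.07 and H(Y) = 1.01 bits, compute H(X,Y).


For independent variables, H(X,Y) = H(X) + H(Y) = 1.07 + 1.01 = 2.08

2.08 bits


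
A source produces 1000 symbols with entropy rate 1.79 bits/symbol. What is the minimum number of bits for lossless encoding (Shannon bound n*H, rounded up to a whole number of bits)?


Minimum bits >= n * H = 1000 * 1.79 = 1790.0, rounded up to a whole number of bits = 1790

1790 bits


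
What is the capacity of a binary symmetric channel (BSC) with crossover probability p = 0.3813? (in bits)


H(p) = -p*log2(p) - (1-p)*log2(1-p) = -0.3813*log2(0.3813) - 0.6187*log2(0.6187) = 0.530389 + 0.428566 = 0.959. C = 1 - H(p) = 1 - 0.959 = 0.041

0.041 bits


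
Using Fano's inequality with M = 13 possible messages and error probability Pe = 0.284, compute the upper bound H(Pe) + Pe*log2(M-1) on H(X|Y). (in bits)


H(Pe) = -Pe*log2(Pe) - (1-Pe)*log2(1-Pe) = -0.284*log2(0.284) - 0.716*log2(0.716) = 0.515755 + 0.345089 = 0.8608. Pe*log2(M-1) = 0.284*log2(12) = 1.018129. Bound = H(Pe) + Pe*log2(M-1) = 0.515755 + 0.345089 + 1.018129 = 1.879

1.879 bits


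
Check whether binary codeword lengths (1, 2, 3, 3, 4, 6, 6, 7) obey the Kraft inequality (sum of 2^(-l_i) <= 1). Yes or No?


Kraft sum = sum(2^(-l_i)) = 1.1016, need <= 1. Result: violated (a binary prefix-free code with these lengths cannot exist)

No


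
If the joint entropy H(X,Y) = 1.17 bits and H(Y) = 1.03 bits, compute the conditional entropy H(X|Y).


H(X|Y) = H(X,Y) - H(Y) = 1.17 - 1.03 = 0.14

0.14 bits


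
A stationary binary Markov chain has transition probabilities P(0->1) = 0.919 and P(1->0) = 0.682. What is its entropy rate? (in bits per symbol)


Stationary distribution: pi_0 = p10/(p01+p10) = 0.426, pi_1 = 0.574. Entropy rate H' = pi_0*H(p01) + pi_1*H(p10) = 0.426*0.4057 + 0.574*0.9022 = 0.6907

0.6907 bits/symbol


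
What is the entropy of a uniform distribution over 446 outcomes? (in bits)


H = log2(n) = log2(446) = 8.8009

8.8009 bits


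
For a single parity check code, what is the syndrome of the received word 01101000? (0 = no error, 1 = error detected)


Syndrome = XOR of all bits = 0 XOR 1 XOR 1 XOR 0 XOR 1 XOR 0 XOR 0 XOR 0 = 1

1


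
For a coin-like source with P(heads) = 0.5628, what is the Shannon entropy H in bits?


H = -p*log2(p) - (1-p)*log2(1-p). -0.5628*log2(0.5628) = 0.466733; -0.4372*log2(0.4372) = 0.521857. H = 0.466733 + 0.521857 = 0.9886

0.9886 bits


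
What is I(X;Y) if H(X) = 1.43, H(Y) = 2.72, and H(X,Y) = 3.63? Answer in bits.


I(X;Y) = H(X) + H(Y) - H(X,Y) = 1.43 + 2.72 - 3.63 = 0.52

0.52 bits


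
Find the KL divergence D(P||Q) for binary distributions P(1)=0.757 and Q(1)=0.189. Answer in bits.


KL = p*log2(p/q) + (1-p)*log2((1-p)/(1-q)) = 0.757*log2(0.757/0.189) + 0.243*log2(0.243/0.811) = 1.0929

1.0929 bits


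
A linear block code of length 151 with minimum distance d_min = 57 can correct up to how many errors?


Correction capability = floor((d-1)/2) = floor((57-1)/2) = 28

28 errors


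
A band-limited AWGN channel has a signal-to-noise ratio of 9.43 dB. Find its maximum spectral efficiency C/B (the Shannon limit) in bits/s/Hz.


SNR_linear = 10^(9.43/10) = 8.77; C/B = log2(1 + SNR_linear) = log2(1 + 8.77) = 3.2884

3.2884 bits/s/Hz


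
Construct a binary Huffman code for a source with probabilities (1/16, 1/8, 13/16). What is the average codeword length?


Huffman construction (repeatedly merge the two least-probable nodes; each merge adds 1 bit to every symbol beneath it): 1/16 + 1/8 = 3/16; 3/16 + 13/16 = 1. Resulting codeword lengths (in the order the probabilities were given): (2, 2, 1). L_avg = sum(p_i * l_i) = 1/16*2 + 1/8*2 + 13/16*1 = 19/16 = 1.1875

1.1875 bits


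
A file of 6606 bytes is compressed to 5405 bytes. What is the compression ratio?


Ratio = original / compressed = 6606 / 5405 = 1.2222

1.2222


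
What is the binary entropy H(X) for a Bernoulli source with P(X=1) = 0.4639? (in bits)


H = -p*log2(p) - (1-p)*log2(1-p). -0.4639*log2(0.4639) = 0.514054; -0.5361*log2(0.5361) = 0.482182. H = 0.514054 + 0.482182 = 0.9962

0.9962 bits


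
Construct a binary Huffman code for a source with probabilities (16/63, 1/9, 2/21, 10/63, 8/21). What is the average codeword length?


Huffman construction (repeatedly merge the two least-probable nodes; each merge adds 1 bit to every symbol beneath it): 2/21 + 1/9 = 13/63; 10/63 + 13/63 = 23/63; 16/63 + 23/63 = 13/21; 8/21 + 13/21 = 1. Resulting codeword lengths (in the order the probabilities were given): (2, 4, 4, 3, 1). L_avg = sum(p_i * l_i) = 16/63*2 + 1/9*4 + 2/21*4 + 10/63*3 + 8/21*1 = 46/21 = 2.1905

2.1905 bits


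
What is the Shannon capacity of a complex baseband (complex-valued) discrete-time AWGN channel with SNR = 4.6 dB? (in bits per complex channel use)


SNR_linear = 10^(4.6/10) = 2.884; C = log2(1 + SNR_linear) = log2(1 + 2.884) = 1.9576

1.9576 bits/channel use


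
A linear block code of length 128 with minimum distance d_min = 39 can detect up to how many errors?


Detection capability = d_min - 1 = 39 - 1 = 38

38 errors


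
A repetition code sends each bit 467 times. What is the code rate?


Rate = k/n = 1/467

1/467


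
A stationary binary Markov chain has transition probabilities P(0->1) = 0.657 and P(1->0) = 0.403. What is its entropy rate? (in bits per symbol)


Stationary distribution: pi_0 = p10/(p01+p10) = 0.3802, pi_1 = 0.6198. Entropy rate H' = pi_0*H(p01) + pi_1*H(p10) = 0.3802*0.9277 + 0.6198*0.9727 = 0.9556

0.9556 bits/symbol


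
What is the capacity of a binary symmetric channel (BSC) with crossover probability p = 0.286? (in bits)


H(p) = -p*log2(p) - (1-p)*log2(1-p) = -0.286*log2(0.286) - 0.714*log2(0.714) = 0.516491 + 0.347007 = 0.8635. C = 1 - H(p) = 1 - 0.8635 = 0.1365

0.1365 bits


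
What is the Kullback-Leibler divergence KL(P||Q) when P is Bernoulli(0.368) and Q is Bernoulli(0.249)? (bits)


KL = p*log2(p/q) + (1-p)*log2((1-p)/(1-q)) = 0.368*log2(0.368/0.249) + 0.632*log2(0.632/0.751) = 0.0501

0.0501 bits


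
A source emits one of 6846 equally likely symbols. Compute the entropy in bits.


H = log2(n) = log2(6846) = 12.741

12.741 bits


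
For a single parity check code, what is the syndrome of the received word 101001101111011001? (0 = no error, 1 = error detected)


Syndrome = XOR of all bits = 1 XOR 0 XOR 1 XOR 0 XOR 0 XOR 1 XOR 1 XOR 0 XOR 1 XOR 1 XOR 1 XOR 1 XOR 0 XOR 1 XOR 1 XOR 0 XOR 0 XOR 1 = 1

1


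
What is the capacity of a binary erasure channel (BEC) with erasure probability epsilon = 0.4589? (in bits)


C = 1 - epsilon = 1 - 0.4589 = 0.5411

0.5411 bits


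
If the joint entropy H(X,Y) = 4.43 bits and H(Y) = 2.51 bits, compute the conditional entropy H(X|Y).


H(X|Y) = H(X,Y) - H(Y) = 4.43 - 2.51 = 1.92

1.92 bits


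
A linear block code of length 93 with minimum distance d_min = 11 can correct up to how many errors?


Correction capability = floor((d-1)/2) = floor((11-1)/2) = 5

5 errors


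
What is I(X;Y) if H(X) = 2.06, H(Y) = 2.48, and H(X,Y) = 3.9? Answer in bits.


I(X;Y) = H(X) + H(Y) - H(X,Y) = 2.06 + 2.48 - 3.9 = 0.64

0.64 bits


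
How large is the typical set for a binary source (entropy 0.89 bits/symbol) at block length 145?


log2|A_typical| = nH = 145 * 0.89 = 129.05, so |A_typical| ~ 2^129.05 = 7.046e+38

7.046e+38


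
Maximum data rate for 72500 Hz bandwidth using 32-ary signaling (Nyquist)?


Rate = 2 * B * log2(M) = 2 * 72500 * 5.0 = 725000.0

725000.0 bps


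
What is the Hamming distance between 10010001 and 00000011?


Count differing positions: ^ . . ^ . . ^ . = 3 differences

3


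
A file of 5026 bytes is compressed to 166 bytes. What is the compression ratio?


Ratio = original / compressed = 5026 / 166 = 30.2771

30.2771


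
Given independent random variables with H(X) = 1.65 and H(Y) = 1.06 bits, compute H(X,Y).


For independent variables, H(X,Y) = H(X) + H(Y) = 1.65 + 1.06 = 2.71

2.71 bits


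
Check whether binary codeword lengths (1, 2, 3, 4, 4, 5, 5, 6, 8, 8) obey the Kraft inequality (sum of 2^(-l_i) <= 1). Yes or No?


Kraft sum = sum(2^(-l_i)) = 1.0859, need <= 1. Result: violated (a binary prefix-free code with these lengths cannot exist)

No


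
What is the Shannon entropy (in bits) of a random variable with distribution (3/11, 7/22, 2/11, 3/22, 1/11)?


H = -sum(p_i * log2(p_i)). Terms: -(3/11)*log2(3/11) = 0.511219; -(7/22)*log2(7/22) = 0.525661; -(2/11)*log2(2/11) = 0.447169; -(3/22)*log2(3/22) = 0.391973; -(1/11)*log2(1/11) = 0.314494. H = 0.511219 + 0.525661 + 0.447169 + 0.391973 + 0.314494 = 2.1905

2.1905 bits


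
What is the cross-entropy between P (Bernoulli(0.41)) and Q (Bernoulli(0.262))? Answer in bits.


H(P,Q) = -p*log2(q) - (1-p)*log2(1-q). -0.41*log2(0.262) = 0.792268; -0.59*log2(0.738) = 0.258601. H(P,Q) = 0.792268 + 0.258601 = 1.0509

1.0509 bits


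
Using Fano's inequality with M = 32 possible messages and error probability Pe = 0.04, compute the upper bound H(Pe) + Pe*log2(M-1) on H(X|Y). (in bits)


H(Pe) = -Pe*log2(Pe) - (1-Pe)*log2(1-Pe) = -0.04*log2(0.04) - 0.96*log2(0.96) = 0.185754 + 0.056538 = 0.2423. Pe*log2(M-1) = 0.04*log2(31) = 0.198168. Bound = H(Pe) + Pe*log2(M-1) = 0.185754 + 0.056538 + 0.198168 = 0.4405

0.4405 bits


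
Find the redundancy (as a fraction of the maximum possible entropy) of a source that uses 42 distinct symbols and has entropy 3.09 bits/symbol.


H_max = log2(K) = log2(42) = 5.3923 bits/symbol. Redundancy = 1 - H/H_max = 1 - 3.09/5.3923 = 1 - 0.573 = 0.427

0.427


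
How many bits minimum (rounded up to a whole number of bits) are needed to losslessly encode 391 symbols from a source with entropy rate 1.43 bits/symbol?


Minimum bits >= n * H = 391 * 1.43 = 559.13, rounded up to a whole number of bits = 560

560 bits


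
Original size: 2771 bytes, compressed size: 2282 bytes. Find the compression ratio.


Ratio = original / compressed = 2771 / 2282 = 1.2143

1.2143


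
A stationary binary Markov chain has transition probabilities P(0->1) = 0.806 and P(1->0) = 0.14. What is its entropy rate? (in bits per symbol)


Stationary distribution: pi_0 = p10/(p01+p10) = 0.148, pi_1 = 0.852. Entropy rate H' = pi_0*H(p01) + pi_1*H(p10) = 0.148*0.7098 + 0.852*0.5842 = 0.6028

0.6028 bits/symbol


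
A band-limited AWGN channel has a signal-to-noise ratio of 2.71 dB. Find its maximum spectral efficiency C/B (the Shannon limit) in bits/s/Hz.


SNR_linear = 10^(2.71/10) = 1.8664; C/B = log2(1 + SNR_linear) = log2(1 + 1.8664) = 1.5192

1.5192 bits/s/Hz


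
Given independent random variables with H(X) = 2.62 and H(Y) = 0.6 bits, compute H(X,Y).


For independent variables, H(X,Y) = H(X) + H(Y) = 2.62 + 0.6 = 3.22

3.22 bits


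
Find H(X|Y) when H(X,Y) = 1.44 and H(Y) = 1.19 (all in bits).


H(X|Y) = H(X,Y) - H(Y) = 1.44 - 1.19 = 0.25

0.25 bits


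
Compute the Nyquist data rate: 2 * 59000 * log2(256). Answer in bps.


Rate = 2 * B * log2(M) = 2 * 59000 * 8.0 = 944000.0

944000.0 bps


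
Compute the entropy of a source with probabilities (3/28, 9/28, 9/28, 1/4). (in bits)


H = -sum(p_i * log2(p_i)). Terms: -(3/28)*log2(3/28) = 0.345256; -(9/28)*log2(9/28) = 0.526317; -(9/28)*log2(9/28) = 0.526317; -(1/4)*log2(1/4) = 0.500000. H = 0.345256 + 0.526317 + 0.526317 + 0.500000 = 1.8979

1.8979 bits


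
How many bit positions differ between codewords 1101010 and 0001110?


Count differing positions: ^ ^ . . ^ . . = 3 differences

3


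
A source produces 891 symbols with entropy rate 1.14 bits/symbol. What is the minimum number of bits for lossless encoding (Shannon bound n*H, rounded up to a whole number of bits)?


Minimum bits >= n * H = 891 * 1.14 = 1015.74, rounded up to a whole number of bits = 1016

1016 bits


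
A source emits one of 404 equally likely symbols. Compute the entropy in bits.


H = log2(n) = log2(404) = 8.6582

8.6582 bits


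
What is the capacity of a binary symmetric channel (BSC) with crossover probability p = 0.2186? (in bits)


H(p) = -p*log2(p) - (1-p)*log2(1-p) = -0.2186*log2(0.2186) - 0.7814*log2(0.7814) = 0.479529 + 0.278074 = 0.7576. C = 1 - H(p) = 1 - 0.7576 = 0.2424

0.2424 bits


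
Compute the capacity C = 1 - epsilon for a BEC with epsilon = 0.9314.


C = 1 - epsilon = 1 - 0.9314 = 0.0686

0.0686 bits


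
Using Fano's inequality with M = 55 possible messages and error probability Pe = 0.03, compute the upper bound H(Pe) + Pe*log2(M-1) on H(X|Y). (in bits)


H(Pe) = -Pe*log2(Pe) - (1-Pe)*log2(1-Pe) = -0.03*log2(0.03) - 0.97*log2(0.97) = 0.151767 + 0.042625 = 0.1944. Pe*log2(M-1) = 0.03*log2(54) = 0.172647. Bound = H(Pe) + Pe*log2(M-1) = 0.151767 + 0.042625 + 0.172647 = 0.367

0.367 bits


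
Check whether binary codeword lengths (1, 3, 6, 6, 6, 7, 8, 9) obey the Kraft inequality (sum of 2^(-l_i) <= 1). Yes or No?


Kraft sum = sum(2^(-l_i)) = 0.6855, need <= 1. Result: satisfied (a binary prefix-free code with these lengths exists)

Yes


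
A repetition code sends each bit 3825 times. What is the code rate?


Rate = k/n = 1/3825

1/3825


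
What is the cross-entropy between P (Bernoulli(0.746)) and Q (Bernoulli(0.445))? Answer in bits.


H(P,Q) = -p*log2(q) - (1-p)*log2(1-q). -0.746*log2(0.445) = 0.871420; -0.254*log2(0.555) = 0.215758. H(P,Q) = 0.871420 + 0.215758 = 1.0872

1.0872 bits


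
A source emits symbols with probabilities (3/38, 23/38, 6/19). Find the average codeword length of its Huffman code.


Huffman construction (repeatedly merge the two least-probable nodes; each merge adds 1 bit to every symbol beneath it): 3/38 + 6/19 = 15/38; 15/38 + 23/38 = 1. Resulting codeword lengths (in the order the probabilities were given): (2, 1, 2). L_avg = sum(p_i * l_i) = 3/38*2 + 23/38*1 + 6/19*2 = 53/38 = 1.3947

1.3947 bits


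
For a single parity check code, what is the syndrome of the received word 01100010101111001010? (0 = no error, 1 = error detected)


Syndrome = XOR of all bits = 0 XOR 1 XOR 1 XOR 0 XOR 0 XOR 0 XOR 1 XOR 0 XOR 1 XOR 0 XOR 1 XOR 1 XOR 1 XOR 1 XOR 0 XOR 0 XOR 1 XOR 0 XOR 1 XOR 0 = 0

0


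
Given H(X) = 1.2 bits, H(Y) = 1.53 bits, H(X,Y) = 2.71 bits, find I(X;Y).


I(X;Y) = H(X) + H(Y) - H(X,Y) = 1.2 + 1.53 - 2.71 = 0.02

0.02 bits


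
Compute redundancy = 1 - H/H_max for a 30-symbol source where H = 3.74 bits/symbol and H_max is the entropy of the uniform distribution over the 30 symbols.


H_max = log2(K) = log2(30) = 4.9069 bits/symbol. Redundancy = 1 - H/H_max = 1 - 3.74/4.9069 = 1 - 0.7622 = 0.2378

0.2378


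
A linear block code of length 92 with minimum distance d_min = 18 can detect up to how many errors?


Detection capability = d_min - 1 = 18 - 1 = 17

17 errors


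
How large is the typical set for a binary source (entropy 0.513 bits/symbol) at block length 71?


log2|A_typical| = nH = 71 * 0.513 = 36.423, so |A_typical| ~ 2^36.423 = 9.213e+10

9.213e+10


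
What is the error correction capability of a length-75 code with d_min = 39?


Correction capability = floor((d-1)/2) = floor((39-1)/2) = 19

19 errors


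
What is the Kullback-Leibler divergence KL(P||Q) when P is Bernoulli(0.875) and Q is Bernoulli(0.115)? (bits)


KL = p*log2(p/q) + (1-p)*log2((1-p)/(1-q)) = 0.875*log2(0.875/0.115) + 0.125*log2(0.125/0.885) = 2.2087

2.2087 bits


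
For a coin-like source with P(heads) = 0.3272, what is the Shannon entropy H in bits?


H = -p*log2(p) - (1-p)*log2(1-p). -0.3272*log2(0.3272) = 0.527366; -0.6728*log2(0.6728) = 0.384674. H = 0.527366 + 0.384674 = 0.912

0.912 bits


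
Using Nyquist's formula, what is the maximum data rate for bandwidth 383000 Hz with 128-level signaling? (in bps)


Rate = 2 * B * log2(M) = 2 * 383000 * 7.0 = 5362000.0

5362000.0 bps


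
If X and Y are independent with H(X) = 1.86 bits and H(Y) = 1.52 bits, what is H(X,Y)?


For independent variables, H(X,Y) = H(X) + H(Y) = 1.86 + 1.52 = 3.38

3.38 bits


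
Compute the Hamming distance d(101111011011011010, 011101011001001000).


Count differing positions: ^ ^ . . ^ . . . . . ^ . . ^ . . ^ . = 6 differences

6


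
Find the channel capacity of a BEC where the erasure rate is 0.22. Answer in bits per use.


C = 1 - epsilon = 1 - 0.22 = 0.78

0.78 bits


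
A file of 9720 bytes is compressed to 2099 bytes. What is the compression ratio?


Ratio = original / compressed = 9720 / 2099 = 4.6308

4.6308


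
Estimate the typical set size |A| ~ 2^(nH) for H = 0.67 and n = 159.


log2|A_typical| = nH = 159 * 0.67 = 106.53, so |A_typical| ~ 2^106.53 = 1.171e+32

1.171e+32


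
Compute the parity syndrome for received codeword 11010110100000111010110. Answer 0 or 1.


Syndrome = XOR of all bits = 1 XOR 1 XOR 0 XOR 1 XOR 0 XOR 1 XOR 1 XOR 0 XOR 1 XOR 0 XOR 0 XOR 0 XOR 0 XOR 0 XOR 1 XOR 1 XOR 1 XOR 0 XOR 1 XOR 0 XOR 1 XOR 1 XOR 0 = 0

0


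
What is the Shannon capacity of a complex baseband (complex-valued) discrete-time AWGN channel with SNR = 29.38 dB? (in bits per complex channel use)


SNR_linear = 10^(29.38/10) = 866.9619; C = log2(1 + SNR_linear) = log2(1 + 866.9619) = 9.7615

9.7615 bits/channel use


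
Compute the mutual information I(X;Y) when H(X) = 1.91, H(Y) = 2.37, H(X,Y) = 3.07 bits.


I(X;Y) = H(X) + H(Y) - H(X,Y) = 1.91 + 2.37 - 3.07 = 1.21

1.21 bits


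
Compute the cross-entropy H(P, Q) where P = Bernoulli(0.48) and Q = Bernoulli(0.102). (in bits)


H(P,Q) = -p*log2(q) - (1-p)*log2(1-q). -0.48*log2(0.102) = 1.580812; -0.52*log2(0.898) = 0.080711. H(P,Q) = 1.580812 + 0.080711 = 1.6615

1.6615 bits


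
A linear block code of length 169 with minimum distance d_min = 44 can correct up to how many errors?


Correction capability = floor((d-1)/2) = floor((44-1)/2) = 21

21 errors


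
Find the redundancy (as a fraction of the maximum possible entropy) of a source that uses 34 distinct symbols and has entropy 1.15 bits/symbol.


H_max = log2(K) = log2(34) = 5.0875 bits/symbol. Redundancy = 1 - H/H_max = 1 - 1.15/5.0875 = 1 - 0.226 = 0.774

0.774


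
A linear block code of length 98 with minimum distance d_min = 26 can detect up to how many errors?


Detection capability = d_min - 1 = 26 - 1 = 25

25 errors


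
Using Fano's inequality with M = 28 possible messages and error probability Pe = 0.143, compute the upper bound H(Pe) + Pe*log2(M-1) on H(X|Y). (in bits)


H(Pe) = -Pe*log2(Pe) - (1-Pe)*log2(1-Pe) = -0.143*log2(0.143) - 0.857*log2(0.857) = 0.401246 + 0.190796 = 0.592. Pe*log2(M-1) = 0.143*log2(27) = 0.679949. Bound = H(Pe) + Pe*log2(M-1) = 0.401246 + 0.190796 + 0.679949 = 1.272

1.272 bits


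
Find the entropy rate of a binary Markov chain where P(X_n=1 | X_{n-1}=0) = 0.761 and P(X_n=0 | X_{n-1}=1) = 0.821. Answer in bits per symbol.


Stationary distribution: pi_0 = p10/(p01+p10) = 0.519, pi_1 = 0.481. Entropy rate H' = pi_0*H(p01) + pi_1*H(p10) = 0.519*0.7934 + 0.481*0.6779 = 0.7378

0.7378 bits/symbol


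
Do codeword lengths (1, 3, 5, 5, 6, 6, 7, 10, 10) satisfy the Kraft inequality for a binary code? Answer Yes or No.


Kraft sum = sum(2^(-l_i)) = 0.7285, need <= 1. Result: satisfied (a binary prefix-free code with these lengths exists)

Yes


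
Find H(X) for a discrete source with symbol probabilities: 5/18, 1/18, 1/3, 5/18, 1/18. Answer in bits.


H = -sum(p_i * log2(p_i)). Terms: -(5/18)*log2(5/18) = 0.513332; -(1/18)*log2(1/18) = 0.231663; -(1/3)*log2(1/3) = 0.528321; -(5/18)*log2(5/18) = 0.513332; -(1/18)*log2(1/18) = 0.231663. H = 0.513332 + 0.231663 + 0.528321 + 0.513332 + 0.231663 = 2.0183

2.0183 bits


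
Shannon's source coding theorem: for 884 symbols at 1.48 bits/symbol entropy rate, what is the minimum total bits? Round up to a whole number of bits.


Minimum bits >= n * H = 884 * 1.48 = 1308.32, rounded up to a whole number of bits = 1309

1309 bits


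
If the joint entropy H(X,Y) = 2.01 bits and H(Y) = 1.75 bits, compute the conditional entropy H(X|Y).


H(X|Y) = H(X,Y) - H(Y) = 2.01 - 1.75 = 0.26

0.26 bits


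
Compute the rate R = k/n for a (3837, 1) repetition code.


Rate = k/n = 1/3837

1/3837


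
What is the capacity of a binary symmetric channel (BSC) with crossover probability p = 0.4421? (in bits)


H(p) = -p*log2(p) - (1-p)*log2(1-p) = -0.4421*log2(0.4421) - 0.5579*log2(0.5579) = 0.520597 + 0.469708 = 0.9903. C = 1 - H(p) = 1 - 0.9903 = 0.0097

0.0097 bits


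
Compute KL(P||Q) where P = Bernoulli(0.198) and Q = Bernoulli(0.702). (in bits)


KL = p*log2(p/q) + (1-p)*log2((1-p)/(1-q)) = 0.198*log2(0.198/0.702) + 0.802*log2(0.802/0.298) = 0.7839

0.7839 bits


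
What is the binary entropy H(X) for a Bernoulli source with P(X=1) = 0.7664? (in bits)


H = -p*log2(p) - (1-p)*log2(1-p). -0.7664*log2(0.7664) = 0.294168; -0.2336*log2(0.2336) = 0.490067. H = 0.294168 + 0.490067 = 0.7842

0.7842 bits


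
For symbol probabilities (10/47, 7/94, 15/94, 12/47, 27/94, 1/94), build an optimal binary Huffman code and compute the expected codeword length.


Huffman construction (repeatedly merge the two least-probable nodes; each merge adds 1 bit to every symbol beneath it): 1/94 + 7/94 = 4/47; 4/47 + 15/94 = 23/94; 10/47 + 23/94 = 43/94; 12/47 + 27/94 = 51/94; 43/94 + 51/94 = 1. Resulting codeword lengths (in the order the probabilities were given): (2, 4, 3, 2, 2, 4). L_avg = sum(p_i * l_i) = 10/47*2 + 7/94*4 + 15/94*3 + 12/47*2 + 27/94*2 + 1/94*4 = 219/94 = 2.3298

2.3298 bits


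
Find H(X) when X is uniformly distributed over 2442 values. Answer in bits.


H = log2(n) = log2(2442) = 11.2538

11.2538 bits


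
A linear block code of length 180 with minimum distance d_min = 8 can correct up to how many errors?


Correction capability = floor((d-1)/2) = floor((8-1)/2) = 3

3 errors


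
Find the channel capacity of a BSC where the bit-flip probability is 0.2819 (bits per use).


H(p) = -p*log2(p) - (1-p)*log2(1-p) = -0.2819*log2(0.2819) - 0.7181*log2(0.7181) = 0.514959 + 0.343067 = 0.858. C = 1 - H(p) = 1 - 0.858 = 0.142

0.142 bits


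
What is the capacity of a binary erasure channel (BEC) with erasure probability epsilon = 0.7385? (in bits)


C = 1 - epsilon = 1 - 0.7385 = 0.2615

0.2615 bits


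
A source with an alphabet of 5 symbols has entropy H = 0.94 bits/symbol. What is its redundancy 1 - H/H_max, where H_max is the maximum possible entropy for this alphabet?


H_max = log2(K) = log2(5) = 2.3219 bits/symbol. Redundancy = 1 - H/H_max = 1 - 0.94/2.3219 = 1 - 0.4048 = 0.5952

0.5952


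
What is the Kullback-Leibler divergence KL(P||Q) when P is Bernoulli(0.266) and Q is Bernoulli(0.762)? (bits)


KL = p*log2(p/q) + (1-p)*log2((1-p)/(1-q)) = 0.266*log2(0.266/0.762) + 0.734*log2(0.734/0.238) = 0.7887

0.7887 bits


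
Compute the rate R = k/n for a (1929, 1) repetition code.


Rate = k/n = 1/1929

1/1929


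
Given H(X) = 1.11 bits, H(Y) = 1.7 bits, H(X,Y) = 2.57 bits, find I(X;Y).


I(X;Y) = H(X) + H(Y) - H(X,Y) = 1.11 + 1.7 - 2.57 = 0.24

0.24 bits


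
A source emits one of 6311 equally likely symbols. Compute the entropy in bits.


H = log2(n) = log2(6311) = 12.6237

12.6237 bits


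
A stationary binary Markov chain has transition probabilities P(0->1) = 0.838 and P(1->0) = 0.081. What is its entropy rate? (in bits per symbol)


Stationary distribution: pi_0 = p10/(p01+p10) = 0.0881, pi_1 = 0.9119. Entropy rate H' = pi_0*H(p01) + pi_1*H(p10) = 0.0881*0.6391 + 0.9119*0.4057 = 0.4263

0.4263 bits/symbol
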